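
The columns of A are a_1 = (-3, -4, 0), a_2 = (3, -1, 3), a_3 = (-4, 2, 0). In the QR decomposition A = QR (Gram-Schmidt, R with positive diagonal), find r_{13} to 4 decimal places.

r_{13} = 0.8000

a_1 = (-3, -4, 0); ‖a_1‖ = 5.0000, so q_1 = (-0.6000, -0.8000, 0.0000).
r_{13} = q_1·a_3 = 0.8000.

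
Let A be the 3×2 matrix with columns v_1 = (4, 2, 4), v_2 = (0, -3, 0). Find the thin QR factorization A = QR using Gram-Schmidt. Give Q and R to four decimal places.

v_1 = (4, 2, 4); ‖v_1‖ = 6.0000, so q_1 = (0.6667, 0.3333, 0.6667).
q_1·v_2 = 0.6667·0 + 0.3333·(-3) + 0.6667·0 = -1.0000.
u_2 = v_2 + 1.0000·q_1 = (0.6667, -2.6667, 0.6667).
‖u_2‖ = 2.8284, so q_2 = (0.2357, -0.9428, 0.2357).

Q = [[0.6667, 0.2357], [0.3333, -0.9428], [0.6667, 0.2357]], R = [[6.0000, -1.0000], [0.0000, 2.8284]]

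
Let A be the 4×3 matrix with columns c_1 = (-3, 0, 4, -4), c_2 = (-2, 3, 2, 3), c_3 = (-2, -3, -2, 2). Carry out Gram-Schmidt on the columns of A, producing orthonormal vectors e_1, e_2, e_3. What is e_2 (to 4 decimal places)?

c_1 = (-3, 0, 4, -4); ‖c_1‖ = 6.4031, so e_1 = (-0.4685, 0.0000, 0.6247, -0.6247).
e_1·c_2 = (-0.4685)·(-2) + 0.0000·3 + 0.6247·2 + (-0.6247)·3 = 0.3123.
u_2 = c_2 − 0.3123·e_1 = (-1.8537, 3.0000, 1.8049, 3.1951).
‖u_2‖ = 5.0894, so e_2 = (-0.3642, 0.5895, 0.3546, 0.6278).

e_2 = (-0.3642, 0.5895, 0.3546, 0.6278)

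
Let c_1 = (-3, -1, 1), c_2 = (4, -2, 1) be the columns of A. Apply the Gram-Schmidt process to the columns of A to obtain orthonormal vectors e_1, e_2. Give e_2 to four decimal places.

e_2 = (0.4185, -0.7632, 0.4924)

c_1 = (-3, -1, 1); ‖c_1‖ = 3.3166, so e_1 = (-0.9045, -0.3015, 0.3015).
e_1·c_2 = (-0.9045)·4 + (-0.3015)·(-2) + 0.3015·1 = -2.7136.
u_2 = c_2 + 2.7136·e_1 = (1.5455, -2.8182, 1.8182).
‖u_2‖ = 3.6927, so e_2 = (0.4185, -0.7632, 0.4924).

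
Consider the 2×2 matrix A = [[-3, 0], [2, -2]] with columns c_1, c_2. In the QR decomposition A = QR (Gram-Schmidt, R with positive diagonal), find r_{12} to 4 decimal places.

q_1 = c_1/‖c_1‖ = (-3, 2)/3.6056 = (-0.8321, 0.5547).
r_{12} = q_1·c_2 = -1.1094.

r_{12} = -1.1094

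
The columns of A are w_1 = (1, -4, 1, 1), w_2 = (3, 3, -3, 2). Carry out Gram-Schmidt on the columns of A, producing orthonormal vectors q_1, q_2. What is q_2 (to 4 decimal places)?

q_1 = w_1/‖w_1‖ = (1, -4, 1, 1)/4.3589 = (0.2294, -0.9177, 0.2294, 0.2294).
r_{12} = q_1·w_2 = -2.2942.
u_2 = w_2 + 2.2942·q_1 = (3.5263, 0.8947, -2.4737, 2.5263).
‖u_2‖ = 5.0731, so q_2 = (0.6951, 0.1764, -0.4876, 0.4980).

q_2 = (0.6951, 0.1764, -0.4876, 0.4980)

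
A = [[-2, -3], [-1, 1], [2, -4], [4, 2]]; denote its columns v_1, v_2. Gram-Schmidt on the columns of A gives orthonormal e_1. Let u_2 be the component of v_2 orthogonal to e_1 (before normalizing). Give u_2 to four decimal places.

e_1 = v_1/‖v_1‖ = (-2, -1, 2, 4)/5.0000 = (-0.4000, -0.2000, 0.4000, 0.8000).
r_{12} = e_1·v_2 = 1.0000.
u_2 = v_2 − 1.0000·e_1 = (-2.6000, 1.2000, -4.4000, 1.2000).

u_2 = (-2.6000, 1.2000, -4.4000, 1.2000)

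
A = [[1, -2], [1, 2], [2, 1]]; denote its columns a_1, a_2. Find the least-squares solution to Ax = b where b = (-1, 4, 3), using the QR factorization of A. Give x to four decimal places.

x = (1.1000, 1.2000)

a_1 = (1, 1, 2); ‖a_1‖ = 2.4495, so e_1 = (0.4082, 0.4082, 0.8165).
e_1·a_2 = 0.4082·(-2) + 0.4082·2 + 0.8165·1 = 0.8165.
u_2 = a_2 − 0.8165·e_1 = (-2.3333, 1.6667, 0.3333).
‖u_2‖ = 2.8868, so e_2 = (-0.8083, 0.5774, 0.1155).
Qᵀb = (3.6742, 3.4641).
Back-substitute: x_2 = 3.4641/2.8868 = 1.2000.
x_1 = (3.6742 − 0.8165·1.2000)/2.4495 = 1.1000.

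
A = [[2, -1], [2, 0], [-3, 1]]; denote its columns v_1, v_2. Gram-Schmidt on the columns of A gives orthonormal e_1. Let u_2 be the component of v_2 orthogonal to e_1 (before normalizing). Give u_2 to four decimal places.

u_2 = (-0.4118, 0.5882, 0.1176)

e_1 = v_1/‖v_1‖ = (2, 2, -3)/4.1231 = (0.4851, 0.4851, -0.7276).
r_{12} = e_1·v_2 = -1.2127.
u_2 = v_2 + 1.2127·e_1 = (-0.4118, 0.5882, 0.1176).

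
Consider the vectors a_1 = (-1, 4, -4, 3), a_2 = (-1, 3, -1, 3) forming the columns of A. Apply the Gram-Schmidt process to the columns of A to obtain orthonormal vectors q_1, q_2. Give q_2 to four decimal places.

q_2 = (-0.1928, 0.2651, 0.7470, 0.5784)

q_1 = a_1/‖a_1‖ = (-1, 4, -4, 3)/6.4807 = (-0.1543, 0.6172, -0.6172, 0.4629).
r_{12} = q_1·a_2 = 4.0119.
u_2 = a_2 − 4.0119·q_1 = (-0.3810, 0.5238, 1.4762, 1.1429).
‖u_2‖ = 1.9760, so q_2 = (-0.1928, 0.2651, 0.7470, 0.5784).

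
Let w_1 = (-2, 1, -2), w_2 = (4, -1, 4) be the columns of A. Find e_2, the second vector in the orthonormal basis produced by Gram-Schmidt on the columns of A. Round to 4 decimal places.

e_2 = (0.2357, 0.9428, 0.2357)

e_1 = w_1/‖w_1‖ = (-2, 1, -2)/3.0000 = (-0.6667, 0.3333, -0.6667).
r_{12} = e_1·w_2 = -5.6667.
u_2 = w_2 + 5.6667·e_1 = (0.2222, 0.8889, 0.2222).
‖u_2‖ = 0.9428, so e_2 = (0.2357, 0.9428, 0.2357).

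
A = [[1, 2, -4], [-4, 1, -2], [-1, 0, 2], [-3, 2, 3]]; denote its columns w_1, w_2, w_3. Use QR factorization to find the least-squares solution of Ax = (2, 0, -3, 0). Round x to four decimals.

w_1 = (1, -4, -1, -3); ‖w_1‖ = 5.1962, so q_1 = (0.1925, -0.7698, -0.1925, -0.5774).
q_1·w_2 = 0.1925·2 + (-0.7698)·1 + (-0.1925)·0 + (-0.5774)·2 = -1.5396.
u_2 = w_2 + 1.5396·q_1 = (2.2963, -0.1852, -0.2963, 1.1111).
‖u_2‖ = 2.5748, so q_2 = (0.8918, -0.0719, -0.1151, 0.4315).
q_1·w_3 = 0.1925·(-4) + (-0.7698)·(-2) + (-0.1925)·2 + (-0.5774)·3 = -1.3472; q_2·w_3 = 0.8918·(-4) + (-0.0719)·(-2) + (-0.1151)·2 + 0.4315·3 = -2.3590.
u_3 = w_3 + 1.3472·q_1 + 2.3590·q_2 = (-1.6369, -3.2067, 1.4693, 3.2402).
‖u_3‖ = 5.0616, so q_3 = (-0.3234, -0.6335, 0.2903, 0.6402).
Qᵀb = (0.9623, 2.1289, -1.5176).
Back-substitute: x_3 = -1.5176/5.0616 = -0.2998.
x_2 = (2.1289 + 2.3590·(-0.2998))/2.5748 = 0.5521.
x_1 = (0.9623 + 1.5396·0.5521 + 1.3472·(-0.2998))/5.1962 = 0.2710.

x = (0.2710, 0.5521, -0.2998)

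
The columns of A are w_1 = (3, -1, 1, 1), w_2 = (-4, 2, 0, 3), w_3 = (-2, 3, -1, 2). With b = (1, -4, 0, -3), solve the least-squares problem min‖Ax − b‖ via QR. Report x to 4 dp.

w_1 = (3, -1, 1, 1); ‖w_1‖ = 3.4641, so q_1 = (0.8660, -0.2887, 0.2887, 0.2887).
q_1·w_2 = 0.8660·(-4) + (-0.2887)·2 + 0.2887·0 + 0.2887·3 = -3.1754.
u_2 = w_2 + 3.1754·q_1 = (-1.2500, 1.0833, 0.9167, 3.9167).
‖u_2‖ = 4.3493, so q_2 = (-0.2874, 0.2491, 0.2108, 0.9005).
q_1·w_3 = 0.8660·(-2) + (-0.2887)·3 + 0.2887·(-1) + 0.2887·2 = -2.3094; q_2·w_3 = (-0.2874)·(-2) + 0.2491·3 + 0.2108·(-1) + 0.9005·2 = 2.9123.
u_3 = w_3 + 2.3094·q_1 − 2.9123·q_2 = (0.8370, 1.6079, -0.9471, 0.0441).
‖u_3‖ = 2.0457, so q_3 = (0.4091, 0.7860, -0.4630, 0.0215).
Qᵀb = (1.1547, -3.9853, -2.7994).
Back-substitute: x_3 = -2.7994/2.0457 = -1.3684.
x_2 = (-3.9853 − 2.9123·(-1.3684))/4.3493 = 0.0000.
x_1 = (1.1547 + 3.1754·0.0000 + 2.3094·(-1.3684))/3.4641 = -0.5789.

x = (-0.5789, 0.0000, -1.3684)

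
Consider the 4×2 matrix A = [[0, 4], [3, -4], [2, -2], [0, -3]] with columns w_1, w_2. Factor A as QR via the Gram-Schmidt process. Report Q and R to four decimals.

q_1 = w_1/‖w_1‖ = (0, 3, 2, 0)/3.6056 = (0.0000, 0.8321, 0.5547, 0.0000).
r_{12} = q_1·w_2 = -4.4376.
u_2 = w_2 + 4.4376·q_1 = (4.0000, -0.3077, 0.4615, -3.0000).
‖u_2‖ = 5.0307, so q_2 = (0.7951, -0.0612, 0.0917, -0.5963).

Q = [[0.0000, 0.7951], [0.8321, -0.0612], [0.5547, 0.0917], [0.0000, -0.5963]], R = [[3.6056, -4.4376], [0.0000, 5.0307]]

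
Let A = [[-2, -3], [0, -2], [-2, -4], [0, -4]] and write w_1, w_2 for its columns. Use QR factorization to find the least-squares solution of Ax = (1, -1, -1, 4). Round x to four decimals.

w_1 = (-2, 0, -2, 0); ‖w_1‖ = 2.8284, so q_1 = (-0.7071, 0.0000, -0.7071, 0.0000).
q_1·w_2 = (-0.7071)·(-3) + 0.0000·(-2) + (-0.7071)·(-4) + 0.0000·(-4) = 4.9497.
u_2 = w_2 − 4.9497·q_1 = (0.5000, -2.0000, -0.5000, -4.0000).
‖u_2‖ = 4.5277, so q_2 = (0.1104, -0.4417, -0.1104, -0.8835).
Qᵀb = (0.0000, -2.8712).
Back-substitute: x_2 = -2.8712/4.5277 = -0.6341.
x_1 = (0.0000 − 4.9497·(-0.6341))/2.8284 = 1.1098.

x = (1.1098, -0.6341)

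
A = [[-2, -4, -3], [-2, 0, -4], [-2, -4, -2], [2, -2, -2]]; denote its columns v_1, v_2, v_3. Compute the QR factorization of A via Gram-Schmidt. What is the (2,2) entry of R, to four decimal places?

e_1 = v_1/‖v_1‖ = (-2, -2, -2, 2)/4.0000 = (-0.5000, -0.5000, -0.5000, 0.5000).
r_{12} = e_1·v_2 = 3.0000.
u_2 = v_2 − 3.0000·e_1 = (-2.5000, 1.5000, -2.5000, -3.5000).
r_{22} = ‖u_2‖ = 5.1962.

r_{22} = 5.1962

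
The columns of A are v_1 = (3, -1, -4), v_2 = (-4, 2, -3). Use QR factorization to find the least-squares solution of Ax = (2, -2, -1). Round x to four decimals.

v_1 = (3, -1, -4); ‖v_1‖ = 5.0990, so e_1 = (0.5883, -0.1961, -0.7845).
e_1·v_2 = 0.5883·(-4) + (-0.1961)·2 + (-0.7845)·(-3) = -0.3922.
u_2 = v_2 + 0.3922·e_1 = (-3.7692, 1.9231, -3.3077).
‖u_2‖ = 5.3709, so e_2 = (-0.7018, 0.3581, -0.6159).
Qᵀb = (2.3534, -1.5038).
Back-substitute: x_2 = -1.5038/5.3709 = -0.2800.
x_1 = (2.3534 + 0.3922·(-0.2800))/5.0990 = 0.4400.

x = (0.4400, -0.2800)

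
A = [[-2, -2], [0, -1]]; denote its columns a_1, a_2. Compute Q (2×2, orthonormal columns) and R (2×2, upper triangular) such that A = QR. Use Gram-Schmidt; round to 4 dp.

Q = [[-1.0000, 0.0000], [0.0000, -1.0000]], R = [[2.0000, 2.0000], [0.0000, 1.0000]]

a_1 = (-2, 0); ‖a_1‖ = 2.0000, so e_1 = (-1.0000, 0.0000).
e_1·a_2 = (-1.0000)·(-2) + 0.0000·(-1) = 2.0000.
u_2 = a_2 − 2.0000·e_1 = (0.0000, -1.0000).
‖u_2‖ = 1.0000, so e_2 = (0.0000, -1.0000).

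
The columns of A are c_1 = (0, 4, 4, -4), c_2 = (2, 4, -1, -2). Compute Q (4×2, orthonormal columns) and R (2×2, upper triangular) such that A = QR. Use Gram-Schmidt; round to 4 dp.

Q = [[0.0000, 0.4899], [0.5774, 0.5715], [0.5774, -0.6532], [-0.5774, -0.0816]], R = [[6.9282, 2.8868], [0.0000, 4.0825]]

c_1 = (0, 4, 4, -4); ‖c_1‖ = 6.9282, so q_1 = (0.0000, 0.5774, 0.5774, -0.5774).
q_1·c_2 = 0.0000·2 + 0.5774·4 + 0.5774·(-1) + (-0.5774)·(-2) = 2.8868.
u_2 = c_2 − 2.8868·q_1 = (2.0000, 2.3333, -2.6667, -0.3333).
‖u_2‖ = 4.0825, so q_2 = (0.4899, 0.5715, -0.6532, -0.0816).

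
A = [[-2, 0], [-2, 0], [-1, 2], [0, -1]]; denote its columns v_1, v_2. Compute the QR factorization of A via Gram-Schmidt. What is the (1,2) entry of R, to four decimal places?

r_{12} = -0.6667

v_1 = (-2, -2, -1, 0); ‖v_1‖ = 3.0000, so e_1 = (-0.6667, -0.6667, -0.3333, 0.0000).
r_{12} = e_1·v_2 = -0.6667.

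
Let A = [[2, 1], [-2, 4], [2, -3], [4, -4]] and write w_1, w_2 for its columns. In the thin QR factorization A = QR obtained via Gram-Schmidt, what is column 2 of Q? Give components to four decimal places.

e_1 = w_1/‖w_1‖ = (2, -2, 2, 4)/5.2915 = (0.3780, -0.3780, 0.3780, 0.7559).
r_{12} = e_1·w_2 = -5.2915.
u_2 = w_2 + 5.2915·e_1 = (3.0000, 2.0000, -1.0000, 0.0000).
‖u_2‖ = 3.7417, so e_2 = (0.8018, 0.5345, -0.2673, 0.0000).

e_2 = (0.8018, 0.5345, -0.2673, 0.0000)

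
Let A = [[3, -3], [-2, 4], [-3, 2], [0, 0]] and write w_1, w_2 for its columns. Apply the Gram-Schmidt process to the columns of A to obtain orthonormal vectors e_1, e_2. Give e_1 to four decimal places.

e_1 = (0.6396, -0.4264, -0.6396, 0.0000)

e_1 = w_1/‖w_1‖ = (3, -2, -3, 0)/4.6904 = (0.6396, -0.4264, -0.6396, 0.0000).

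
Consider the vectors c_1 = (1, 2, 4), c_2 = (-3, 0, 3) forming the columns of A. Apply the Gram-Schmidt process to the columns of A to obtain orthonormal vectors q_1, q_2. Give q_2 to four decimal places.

c_1 = (1, 2, 4); ‖c_1‖ = 4.5826, so q_1 = (0.2182, 0.4364, 0.8729).
q_1·c_2 = 0.2182·(-3) + 0.4364·0 + 0.8729·3 = 1.9640.
u_2 = c_2 − 1.9640·q_1 = (-3.4286, -0.8571, 1.2857).
‖u_2‖ = 3.7607, so q_2 = (-0.9117, -0.2279, 0.3419).

q_2 = (-0.9117, -0.2279, 0.3419)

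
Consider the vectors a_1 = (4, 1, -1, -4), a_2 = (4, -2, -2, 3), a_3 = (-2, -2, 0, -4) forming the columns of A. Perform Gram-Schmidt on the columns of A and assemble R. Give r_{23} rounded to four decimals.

a_1 = (4, 1, -1, -4); ‖a_1‖ = 5.8310, so q_1 = (0.6860, 0.1715, -0.1715, -0.6860).
q_1·a_2 = 0.6860·4 + 0.1715·(-2) + (-0.1715)·(-2) + (-0.6860)·3 = 0.6860.
u_2 = a_2 − 0.6860·q_1 = (3.5294, -2.1176, -1.8824, 3.4706).
‖u_2‖ = 5.7035, so q_2 = (0.6188, -0.3713, -0.3300, 0.6085).
r_{23} = q_2·a_3 = -2.9291.

r_{23} = -2.9291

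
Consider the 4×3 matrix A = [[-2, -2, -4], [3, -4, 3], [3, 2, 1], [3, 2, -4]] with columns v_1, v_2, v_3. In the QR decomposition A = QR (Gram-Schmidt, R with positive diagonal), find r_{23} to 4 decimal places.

v_1 = (-2, 3, 3, 3); ‖v_1‖ = 5.5678, so q_1 = (-0.3592, 0.5388, 0.5388, 0.5388).
q_1·v_2 = (-0.3592)·(-2) + 0.5388·(-4) + 0.5388·2 + 0.5388·2 = 0.7184.
u_2 = v_2 − 0.7184·q_1 = (-1.7419, -4.3871, 1.6129, 1.6129).
‖u_2‖ = 5.2425, so q_2 = (-0.3323, -0.8368, 0.3077, 0.3077).
r_{23} = q_2·v_3 = -2.1044.

r_{23} = -2.1044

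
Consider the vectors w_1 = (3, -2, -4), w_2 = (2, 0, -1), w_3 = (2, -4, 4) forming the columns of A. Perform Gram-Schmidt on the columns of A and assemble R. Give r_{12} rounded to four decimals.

e_1 = w_1/‖w_1‖ = (3, -2, -4)/5.3852 = (0.5571, -0.3714, -0.7428).
r_{12} = e_1·w_2 = 1.8570.

r_{12} = 1.8570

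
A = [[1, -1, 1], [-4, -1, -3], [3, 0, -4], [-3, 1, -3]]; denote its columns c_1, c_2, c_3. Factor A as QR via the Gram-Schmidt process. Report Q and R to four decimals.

Q = [[0.1690, -0.5774, 0.0675], [-0.6761, -0.5774, -0.3884], [0.5071, 0.0000, -0.8612], [-0.5071, 0.5774, -0.3208]], R = [[5.9161, 0.0000, 1.6903], [0.0000, 1.7321, -0.5774], [0.0000, 0.0000, 5.6400]]

c_1 = (1, -4, 3, -3); ‖c_1‖ = 5.9161, so e_1 = (0.1690, -0.6761, 0.5071, -0.5071).
e_1·c_2 = 0.1690·(-1) + (-0.6761)·(-1) + 0.5071·0 + (-0.5071)·1 = 0.0000.
u_2 = c_2 + 0.0000·e_1 = (-1.0000, -1.0000, 0.0000, 1.0000).
‖u_2‖ = 1.7321, so e_2 = (-0.5774, -0.5774, 0.0000, 0.5774).
e_1·c_3 = 0.1690·1 + (-0.6761)·(-3) + 0.5071·(-4) + (-0.5071)·(-3) = 1.6903; e_2·c_3 = (-0.5774)·1 + (-0.5774)·(-3) + 0.0000·(-4) + 0.5774·(-3) = -0.5774.
u_3 = c_3 − 1.6903·e_1 + 0.5774·e_2 = (0.3810, -2.1905, -4.8571, -1.8095).
‖u_3‖ = 5.6400, so e_3 = (0.0675, -0.3884, -0.8612, -0.3208).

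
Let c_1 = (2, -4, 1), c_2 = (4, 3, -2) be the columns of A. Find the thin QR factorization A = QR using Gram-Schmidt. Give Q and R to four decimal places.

Q = [[0.4364, 0.8752], [-0.8729, 0.3555], [0.2182, -0.3282]], R = [[4.5826, -1.3093], [0.0000, 5.2236]]

e_1 = c_1/‖c_1‖ = (2, -4, 1)/4.5826 = (0.4364, -0.8729, 0.2182).
r_{12} = e_1·c_2 = -1.3093.
u_2 = c_2 + 1.3093·e_1 = (4.5714, 1.8571, -1.7143).
‖u_2‖ = 5.2236, so e_2 = (0.8752, 0.3555, -0.3282).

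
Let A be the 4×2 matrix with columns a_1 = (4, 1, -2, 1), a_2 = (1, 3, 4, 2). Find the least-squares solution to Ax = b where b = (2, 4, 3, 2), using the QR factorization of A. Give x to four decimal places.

e_1 = a_1/‖a_1‖ = (4, 1, -2, 1)/4.6904 = (0.8528, 0.2132, -0.4264, 0.2132).
r_{12} = e_1·a_2 = 0.2132.
u_2 = a_2 − 0.2132·e_1 = (0.8182, 2.9545, 4.0909, 1.9545).
‖u_2‖ = 5.4731, so e_2 = (0.1495, 0.5398, 0.7475, 0.3571).
Qᵀb = (1.7056, 5.4149).
Back-substitute: x_2 = 5.4149/5.4731 = 0.9894.
x_1 = (1.7056 − 0.2132·0.9894)/4.6904 = 0.3187.

x = (0.3187, 0.9894)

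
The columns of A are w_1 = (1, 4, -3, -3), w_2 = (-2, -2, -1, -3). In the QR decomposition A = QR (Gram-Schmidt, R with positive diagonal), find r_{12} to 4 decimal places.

r_{12} = 0.3381

q_1 = w_1/‖w_1‖ = (1, 4, -3, -3)/5.9161 = (0.1690, 0.6761, -0.5071, -0.5071).
r_{12} = q_1·w_2 = 0.3381.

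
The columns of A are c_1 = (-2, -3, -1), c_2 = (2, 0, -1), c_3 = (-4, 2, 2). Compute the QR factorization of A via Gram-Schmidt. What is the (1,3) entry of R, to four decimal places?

r_{13} = 0.0000

c_1 = (-2, -3, -1); ‖c_1‖ = 3.7417, so q_1 = (-0.5345, -0.8018, -0.2673).
r_{13} = q_1·c_3 = 0.0000.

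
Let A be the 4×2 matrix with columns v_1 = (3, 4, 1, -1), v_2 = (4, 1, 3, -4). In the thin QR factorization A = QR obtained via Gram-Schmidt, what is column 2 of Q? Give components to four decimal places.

v_1 = (3, 4, 1, -1); ‖v_1‖ = 5.1962, so q_1 = (0.5774, 0.7698, 0.1925, -0.1925).
q_1·v_2 = 0.5774·4 + 0.7698·1 + 0.1925·3 + (-0.1925)·(-4) = 4.4264.
u_2 = v_2 − 4.4264·q_1 = (1.4444, -2.4074, 2.1481, -3.1481).
‖u_2‖ = 4.7336, so q_2 = (0.3051, -0.5086, 0.4538, -0.6651).

q_2 = (0.3051, -0.5086, 0.4538, -0.6651)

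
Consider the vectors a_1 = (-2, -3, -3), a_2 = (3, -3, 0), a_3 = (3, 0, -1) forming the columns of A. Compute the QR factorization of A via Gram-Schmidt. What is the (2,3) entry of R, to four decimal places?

a_1 = (-2, -3, -3); ‖a_1‖ = 4.6904, so q_1 = (-0.4264, -0.6396, -0.6396).
q_1·a_2 = (-0.4264)·3 + (-0.6396)·(-3) + (-0.6396)·0 = 0.6396.
u_2 = a_2 − 0.6396·q_1 = (3.2727, -2.5909, 0.4091).
‖u_2‖ = 4.1942, so q_2 = (0.7803, -0.6177, 0.0975).
r_{23} = q_2·a_3 = 2.2434.

r_{23} = 2.2434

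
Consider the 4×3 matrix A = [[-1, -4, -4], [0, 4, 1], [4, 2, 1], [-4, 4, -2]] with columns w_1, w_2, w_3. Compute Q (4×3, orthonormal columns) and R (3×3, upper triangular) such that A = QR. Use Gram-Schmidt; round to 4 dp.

Q = [[-0.1741, -0.5742, -0.7341], [0.0000, 0.5573, -0.0779], [0.6963, 0.3462, -0.5598], [-0.6963, 0.4898, -0.3763]], R = [[5.7446, -0.6963, 2.7852], [0.0000, 7.1774, 2.2208], [0.0000, 0.0000, 3.0513]]

e_1 = w_1/‖w_1‖ = (-1, 0, 4, -4)/5.7446 = (-0.1741, 0.0000, 0.6963, -0.6963).
r_{12} = e_1·w_2 = -0.6963.
u_2 = w_2 + 0.6963·e_1 = (-4.1212, 4.0000, 2.4848, 3.5152).
‖u_2‖ = 7.1774, so e_2 = (-0.5742, 0.5573, 0.3462, 0.4898).
r_{13} = e_1·w_3 = 2.7852; r_{23} = e_2·w_3 = 2.2208.
u_3 = w_3 − 2.7852·e_1 − 2.2208·e_2 = (-2.2400, -0.2376, -1.7082, -1.1482).
‖u_3‖ = 3.0513, so e_3 = (-0.7341, -0.0779, -0.5598, -0.3763).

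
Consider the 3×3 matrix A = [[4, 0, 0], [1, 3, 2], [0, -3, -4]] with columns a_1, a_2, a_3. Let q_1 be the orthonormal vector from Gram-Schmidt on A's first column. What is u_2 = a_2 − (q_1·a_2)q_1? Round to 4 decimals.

u_2 = (-0.7059, 2.8235, -3.0000)

a_1 = (4, 1, 0); ‖a_1‖ = 4.1231, so q_1 = (0.9701, 0.2425, 0.0000).
q_1·a_2 = 0.9701·0 + 0.2425·3 + 0.0000·(-3) = 0.7276.
u_2 = a_2 − 0.7276·q_1 = (-0.7059, 2.8235, -3.0000).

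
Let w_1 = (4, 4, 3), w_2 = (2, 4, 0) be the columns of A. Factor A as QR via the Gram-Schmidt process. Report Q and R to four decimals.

Q = [[0.6247, -0.1400], [0.6247, 0.6799], [0.4685, -0.7199]], R = [[6.4031, 3.7482], [0.0000, 2.4395]]

w_1 = (4, 4, 3); ‖w_1‖ = 6.4031, so e_1 = (0.6247, 0.6247, 0.4685).
e_1·w_2 = 0.6247·2 + 0.6247·4 + 0.4685·0 = 3.7482.
u_2 = w_2 − 3.7482·e_1 = (-0.3415, 1.6585, -1.7561).
‖u_2‖ = 2.4395, so e_2 = (-0.1400, 0.6799, -0.7199).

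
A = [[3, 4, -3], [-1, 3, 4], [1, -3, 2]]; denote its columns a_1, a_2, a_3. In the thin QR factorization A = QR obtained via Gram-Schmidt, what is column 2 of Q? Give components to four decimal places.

e_1 = a_1/‖a_1‖ = (3, -1, 1)/3.3166 = (0.9045, -0.3015, 0.3015).
r_{12} = e_1·a_2 = 1.8091.
u_2 = a_2 − 1.8091·e_1 = (2.3636, 3.5455, -3.5455).
‖u_2‖ = 5.5432, so e_2 = (0.4264, 0.6396, -0.6396).

e_2 = (0.4264, 0.6396, -0.6396)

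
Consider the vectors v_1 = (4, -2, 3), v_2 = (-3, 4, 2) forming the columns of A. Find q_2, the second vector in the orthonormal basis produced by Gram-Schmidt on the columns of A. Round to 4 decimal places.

q_1 = v_1/‖v_1‖ = (4, -2, 3)/5.3852 = (0.7428, -0.3714, 0.5571).
r_{12} = q_1·v_2 = -2.5997.
u_2 = v_2 + 2.5997·q_1 = (-1.0690, 3.0345, 3.4483).
‖u_2‖ = 4.7161, so q_2 = (-0.2267, 0.6434, 0.7312).

q_2 = (-0.2267, 0.6434, 0.7312)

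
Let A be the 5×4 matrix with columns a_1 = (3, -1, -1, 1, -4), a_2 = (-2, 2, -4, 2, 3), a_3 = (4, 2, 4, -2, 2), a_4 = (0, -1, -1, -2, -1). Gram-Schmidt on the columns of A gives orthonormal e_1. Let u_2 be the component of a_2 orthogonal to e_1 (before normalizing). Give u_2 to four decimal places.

a_1 = (3, -1, -1, 1, -4); ‖a_1‖ = 5.2915, so e_1 = (0.5669, -0.1890, -0.1890, 0.1890, -0.7559).
e_1·a_2 = 0.5669·(-2) + (-0.1890)·2 + (-0.1890)·(-4) + 0.1890·2 + (-0.7559)·3 = -2.6458.
u_2 = a_2 + 2.6458·e_1 = (-0.5000, 1.5000, -4.5000, 2.5000, 1.0000).

u_2 = (-0.5000, 1.5000, -4.5000, 2.5000, 1.0000)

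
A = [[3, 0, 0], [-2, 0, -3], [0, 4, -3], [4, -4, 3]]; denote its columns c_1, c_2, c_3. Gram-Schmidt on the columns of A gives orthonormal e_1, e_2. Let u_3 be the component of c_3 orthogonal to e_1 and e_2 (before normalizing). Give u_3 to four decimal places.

u_3 = (-0.8571, -2.4286, -0.5714, -0.5714)

c_1 = (3, -2, 0, 4); ‖c_1‖ = 5.3852, so e_1 = (0.5571, -0.3714, 0.0000, 0.7428).
e_1·c_2 = 0.5571·0 + (-0.3714)·0 + 0.0000·4 + 0.7428·(-4) = -2.9711.
u_2 = c_2 + 2.9711·e_1 = (1.6552, -1.1034, 4.0000, -1.7931).
‖u_2‖ = 4.8138, so e_2 = (0.3438, -0.2292, 0.8309, -0.3725).
e_1·c_3 = 0.5571·0 + (-0.3714)·(-3) + 0.0000·(-3) + 0.7428·3 = 3.3425; e_2·c_3 = 0.3438·0 + (-0.2292)·(-3) + 0.8309·(-3) + (-0.3725)·3 = -2.9226.
u_3 = c_3 − 3.3425·e_1 + 2.9226·e_2 = (-0.8571, -2.4286, -0.5714, -0.5714).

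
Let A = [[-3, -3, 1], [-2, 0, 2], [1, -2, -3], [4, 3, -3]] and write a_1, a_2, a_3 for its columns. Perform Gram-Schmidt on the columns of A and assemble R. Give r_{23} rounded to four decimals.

q_1 = a_1/‖a_1‖ = (-3, -2, 1, 4)/5.4772 = (-0.5477, -0.3651, 0.1826, 0.7303).
r_{12} = q_1·a_2 = 3.4689.
u_2 = a_2 − 3.4689·q_1 = (-1.1000, 1.2667, -2.6333, 0.4667).
‖u_2‖ = 3.1570, so q_2 = (-0.3484, 0.4012, -0.8341, 0.1478).
r_{23} = q_2·a_3 = 2.5129.

r_{23} = 2.5129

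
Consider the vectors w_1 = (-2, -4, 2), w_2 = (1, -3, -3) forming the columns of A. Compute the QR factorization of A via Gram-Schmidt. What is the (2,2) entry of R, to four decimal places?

w_1 = (-2, -4, 2); ‖w_1‖ = 4.8990, so q_1 = (-0.4082, -0.8165, 0.4082).
q_1·w_2 = (-0.4082)·1 + (-0.8165)·(-3) + 0.4082·(-3) = 0.8165.
u_2 = w_2 − 0.8165·q_1 = (1.3333, -2.3333, -3.3333).
r_{22} = ‖u_2‖ = 4.2817.

r_{22} = 4.2817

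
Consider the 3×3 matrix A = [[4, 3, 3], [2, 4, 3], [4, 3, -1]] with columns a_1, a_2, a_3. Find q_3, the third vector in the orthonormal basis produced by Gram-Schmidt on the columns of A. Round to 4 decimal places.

q_3 = (0.7071, 0.0000, -0.7071)

a_1 = (4, 2, 4); ‖a_1‖ = 6.0000, so q_1 = (0.6667, 0.3333, 0.6667).
q_1·a_2 = 0.6667·3 + 0.3333·4 + 0.6667·3 = 5.3333.
u_2 = a_2 − 5.3333·q_1 = (-0.5556, 2.2222, -0.5556).
‖u_2‖ = 2.3570, so q_2 = (-0.2357, 0.9428, -0.2357).
q_1·a_3 = 0.6667·3 + 0.3333·3 + 0.6667·(-1) = 2.3333; q_2·a_3 = (-0.2357)·3 + 0.9428·3 + (-0.2357)·(-1) = 2.3570.
u_3 = a_3 − 2.3333·q_1 − 2.3570·q_2 = (2.0000, 0.0000, -2.0000).
‖u_3‖ = 2.8284, so q_3 = (0.7071, 0.0000, -0.7071).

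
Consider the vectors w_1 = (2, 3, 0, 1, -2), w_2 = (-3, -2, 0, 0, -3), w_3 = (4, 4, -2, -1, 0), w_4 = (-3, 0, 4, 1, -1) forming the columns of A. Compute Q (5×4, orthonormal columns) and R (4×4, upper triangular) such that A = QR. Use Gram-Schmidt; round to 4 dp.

w_1 = (2, 3, 0, 1, -2); ‖w_1‖ = 4.2426, so e_1 = (0.4714, 0.7071, 0.0000, 0.2357, -0.4714).
e_1·w_2 = 0.4714·(-3) + 0.7071·(-2) + 0.0000·0 + 0.2357·0 + (-0.4714)·(-3) = -1.4142.
u_2 = w_2 + 1.4142·e_1 = (-2.3333, -1.0000, 0.0000, 0.3333, -3.6667).
‖u_2‖ = 4.4721, so e_2 = (-0.5217, -0.2236, 0.0000, 0.0745, -0.8199).
e_1·w_3 = 0.4714·4 + 0.7071·4 + 0.0000·(-2) + 0.2357·(-1) + (-0.4714)·0 = 4.4783; e_2·w_3 = (-0.5217)·4 + (-0.2236)·4 + 0.0000·(-2) + 0.0745·(-1) + (-0.8199)·0 = -3.0560.
u_3 = w_3 − 4.4783·e_1 + 3.0560·e_2 = (0.2944, 0.1500, -2.0000, -1.8278, -0.3944).
‖u_3‖ = 2.7578, so e_3 = (0.1068, 0.0544, -0.7252, -0.6628, -0.1430).
e_1·w_4 = 0.4714·(-3) + 0.7071·0 + 0.0000·4 + 0.2357·1 + (-0.4714)·(-1) = -0.7071; e_2·w_4 = (-0.5217)·(-3) + (-0.2236)·0 + 0.0000·4 + 0.0745·1 + (-0.8199)·(-1) = 2.4597; e_3·w_4 = 0.1068·(-3) + 0.0544·0 + (-0.7252)·4 + (-0.6628)·1 + (-0.1430)·(-1) = -3.7409.
u_4 = w_4 + 0.7071·e_1 − 2.4597·e_2 + 3.7409·e_3 = (-0.9839, 1.2535, 1.2871, -1.4960, 0.1483).
‖u_4‖ = 2.5408, so e_4 = (-0.3872, 0.4933, 0.5066, -0.5888, 0.0584).

Q = [[0.4714, -0.5217, 0.1068, -0.3872], [0.7071, -0.2236, 0.0544, 0.4933], [0.0000, 0.0000, -0.7252, 0.5066], [0.2357, 0.0745, -0.6628, -0.5888], [-0.4714, -0.8199, -0.1430, 0.0584]], R = [[4.2426, -1.4142, 4.4783, -0.7071], [0.0000, 4.4721, -3.0560, 2.4597], [0.0000, 0.0000, 2.7578, -3.7409], [0.0000, 0.0000, 0.0000, 2.5408]]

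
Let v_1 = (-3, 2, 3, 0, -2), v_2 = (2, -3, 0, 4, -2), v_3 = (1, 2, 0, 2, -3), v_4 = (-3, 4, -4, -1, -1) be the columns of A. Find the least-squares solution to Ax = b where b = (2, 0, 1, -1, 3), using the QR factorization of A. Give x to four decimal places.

x = (-0.5061, -0.7620, 0.3187, -0.5956)

q_1 = v_1/‖v_1‖ = (-3, 2, 3, 0, -2)/5.0990 = (-0.5883, 0.3922, 0.5883, 0.0000, -0.3922).
r_{12} = q_1·v_2 = -1.5689.
u_2 = v_2 + 1.5689·q_1 = (1.0769, -2.3846, 0.9231, 4.0000, -2.6154).
‖u_2‖ = 5.5262, so q_2 = (0.1949, -0.4315, 0.1670, 0.7238, -0.4733).
r_{13} = q_1·v_3 = 1.3728; r_{23} = q_2·v_3 = 2.1993.
u_3 = v_3 − 1.3728·q_1 − 2.1993·q_2 = (1.3791, 2.4106, -1.1751, 0.4081, -1.4207).
‖u_3‖ = 3.3583, so q_3 = (0.4106, 0.7178, -0.3499, 0.1215, -0.4230).
r_{14} = q_1·v_4 = 1.3728; r_{24} = q_2·v_4 = -3.2294; r_{34} = q_3·v_4 = 3.3403.
u_4 = v_4 − 1.3728·q_1 + 3.2294·q_2 − 3.3403·q_3 = (-2.9347, -0.3296, -3.0995, 0.9317, -0.5769).
‖u_4‖ = 4.4191, so q_4 = (-0.6641, -0.0746, -0.7014, 0.2108, -0.1305).
Qᵀb = (-1.7650, -1.5869, -0.9192, -2.6320).
Back-substitute: x_4 = -2.6320/4.4191 = -0.5956.
x_3 = (-0.9192 − 3.3403·(-0.5956))/3.3583 = 0.3187.
x_2 = (-1.5869 − 2.1993·0.3187 + 3.2294·(-0.5956))/5.5262 = -0.7620.
x_1 = (-1.7650 + 1.5689·(-0.7620) − 1.3728·0.3187 − 1.3728·(-0.5956))/5.0990 = -0.5061.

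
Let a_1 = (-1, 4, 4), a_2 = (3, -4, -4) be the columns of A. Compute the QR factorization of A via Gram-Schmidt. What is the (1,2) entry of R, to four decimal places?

r_{12} = -6.0927

a_1 = (-1, 4, 4); ‖a_1‖ = 5.7446, so q_1 = (-0.1741, 0.6963, 0.6963).
r_{12} = q_1·a_2 = -6.0927.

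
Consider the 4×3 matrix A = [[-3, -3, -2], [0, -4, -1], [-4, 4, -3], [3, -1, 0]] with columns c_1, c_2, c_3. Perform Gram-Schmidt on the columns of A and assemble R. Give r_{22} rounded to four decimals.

r_{22} = 6.2497

q_1 = c_1/‖c_1‖ = (-3, 0, -4, 3)/5.8310 = (-0.5145, 0.0000, -0.6860, 0.5145).
r_{12} = q_1·c_2 = -1.7150.
u_2 = c_2 + 1.7150·q_1 = (-3.8824, -4.0000, 2.8235, -0.1176).
r_{22} = ‖u_2‖ = 6.2497.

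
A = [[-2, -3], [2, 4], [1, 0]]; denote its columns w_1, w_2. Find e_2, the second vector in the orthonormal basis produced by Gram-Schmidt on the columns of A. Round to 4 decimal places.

e_2 = (0.0619, 0.4952, -0.8666)

e_1 = w_1/‖w_1‖ = (-2, 2, 1)/3.0000 = (-0.6667, 0.6667, 0.3333).
r_{12} = e_1·w_2 = 4.6667.
u_2 = w_2 − 4.6667·e_1 = (0.1111, 0.8889, -1.5556).
‖u_2‖ = 1.7951, so e_2 = (0.0619, 0.4952, -0.8666).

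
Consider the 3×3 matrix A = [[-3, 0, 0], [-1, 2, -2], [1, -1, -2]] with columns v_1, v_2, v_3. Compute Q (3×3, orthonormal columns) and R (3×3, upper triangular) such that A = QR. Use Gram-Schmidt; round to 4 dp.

v_1 = (-3, -1, 1); ‖v_1‖ = 3.3166, so q_1 = (-0.9045, -0.3015, 0.3015).
q_1·v_2 = (-0.9045)·0 + (-0.3015)·2 + 0.3015·(-1) = -0.9045.
u_2 = v_2 + 0.9045·q_1 = (-0.8182, 1.7273, -0.7273).
‖u_2‖ = 2.0449, so q_2 = (-0.4001, 0.8447, -0.3556).
q_1·v_3 = (-0.9045)·0 + (-0.3015)·(-2) + 0.3015·(-2) = 0.0000; q_2·v_3 = (-0.4001)·0 + 0.8447·(-2) + (-0.3556)·(-2) = -0.9780.
u_3 = v_3 + 0.0000·q_1 + 0.9780·q_2 = (-0.3913, -1.1739, -2.3478).
‖u_3‖ = 2.6540, so q_3 = (-0.1474, -0.4423, -0.8847).

Q = [[-0.9045, -0.4001, -0.1474], [-0.3015, 0.8447, -0.4423], [0.3015, -0.3556, -0.8847]], R = [[3.3166, -0.9045, 0.0000], [0.0000, 2.0449, -0.9780], [0.0000, 0.0000, 2.6540]]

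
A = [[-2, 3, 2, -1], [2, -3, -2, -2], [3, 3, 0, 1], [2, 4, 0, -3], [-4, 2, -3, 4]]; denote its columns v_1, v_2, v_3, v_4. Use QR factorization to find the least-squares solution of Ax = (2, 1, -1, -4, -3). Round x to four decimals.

q_1 = v_1/‖v_1‖ = (-2, 2, 3, 2, -4)/6.0828 = (-0.3288, 0.3288, 0.4932, 0.3288, -0.6576).
r_{12} = q_1·v_2 = -0.4932.
u_2 = v_2 + 0.4932·q_1 = (2.8378, -2.8378, 3.2432, 4.1622, 1.6757).
‖u_2‖ = 6.8379, so q_2 = (0.4150, -0.4150, 0.4743, 0.6087, 0.2451).
r_{13} = q_1·v_3 = 0.6576; r_{23} = q_2·v_3 = 0.9249.
u_3 = v_3 − 0.6576·q_1 − 0.9249·q_2 = (1.8324, -1.8324, -0.7630, -0.7792, -2.7942).
‖u_3‖ = 3.9639, so q_3 = (0.4623, -0.4623, -0.1925, -0.1966, -0.7049).
r_{14} = q_1·v_4 = -3.4524; r_{24} = q_2·v_4 = 0.0435; r_{34} = q_3·v_4 = -1.9602.
u_4 = v_4 + 3.4524·q_1 − 0.0435·q_2 + 1.9602·q_3 = (-1.2470, -1.7530, 2.3048, -2.2767, 0.3373).
‖u_4‖ = 3.9034, so q_4 = (-0.3195, -0.4491, 0.5904, -0.5832, 0.0864).
Qᵀb = (-0.1644, -3.2292, 3.5558, 0.3953).
Back-substitute: x_4 = 0.3953/3.9034 = 0.1013.
x_3 = (3.5558 + 1.9602·0.1013)/3.9639 = 0.9471.
x_2 = (-3.2292 − 0.9249·0.9471 − 0.0435·0.1013)/6.8379 = -0.6010.
x_1 = (-0.1644 + 0.4932·(-0.6010) − 0.6576·0.9471 + 3.4524·0.1013)/6.0828 = -0.1207.

x = (-0.1207, -0.6010, 0.9471, 0.1013)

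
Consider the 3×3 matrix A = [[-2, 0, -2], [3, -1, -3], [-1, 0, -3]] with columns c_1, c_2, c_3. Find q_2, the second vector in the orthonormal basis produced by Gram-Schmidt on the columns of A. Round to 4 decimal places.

c_1 = (-2, 3, -1); ‖c_1‖ = 3.7417, so q_1 = (-0.5345, 0.8018, -0.2673).
q_1·c_2 = (-0.5345)·0 + 0.8018·(-1) + (-0.2673)·0 = -0.8018.
u_2 = c_2 + 0.8018·q_1 = (-0.4286, -0.3571, -0.2143).
‖u_2‖ = 0.5976, so q_2 = (-0.7171, -0.5976, -0.3586).

q_2 = (-0.7171, -0.5976, -0.3586)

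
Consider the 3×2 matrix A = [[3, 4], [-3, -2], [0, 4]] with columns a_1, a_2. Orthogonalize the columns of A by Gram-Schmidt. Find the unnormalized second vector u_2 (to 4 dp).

a_1 = (3, -3, 0); ‖a_1‖ = 4.2426, so q_1 = (0.7071, -0.7071, 0.0000).
q_1·a_2 = 0.7071·4 + (-0.7071)·(-2) + 0.0000·4 = 4.2426.
u_2 = a_2 − 4.2426·q_1 = (1.0000, 1.0000, 4.0000).

u_2 = (1.0000, 1.0000, 4.0000)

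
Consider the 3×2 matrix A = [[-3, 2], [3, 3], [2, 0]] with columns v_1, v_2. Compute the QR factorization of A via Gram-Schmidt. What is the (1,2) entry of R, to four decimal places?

r_{12} = 0.6396

q_1 = v_1/‖v_1‖ = (-3, 3, 2)/4.6904 = (-0.6396, 0.6396, 0.4264).
r_{12} = q_1·v_2 = 0.6396.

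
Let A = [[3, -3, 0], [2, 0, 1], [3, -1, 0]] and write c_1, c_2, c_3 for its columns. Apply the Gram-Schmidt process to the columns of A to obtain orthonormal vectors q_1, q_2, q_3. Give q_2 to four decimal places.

q_2 = (-0.7337, 0.5869, 0.3424)

q_1 = c_1/‖c_1‖ = (3, 2, 3)/4.6904 = (0.6396, 0.4264, 0.6396).
r_{12} = q_1·c_2 = -2.5584.
u_2 = c_2 + 2.5584·q_1 = (-1.3636, 1.0909, 0.6364).
‖u_2‖ = 1.8586, so q_2 = (-0.7337, 0.5869, 0.3424).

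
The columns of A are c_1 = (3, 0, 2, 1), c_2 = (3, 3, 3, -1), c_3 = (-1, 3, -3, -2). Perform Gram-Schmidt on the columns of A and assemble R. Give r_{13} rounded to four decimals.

e_1 = c_1/‖c_1‖ = (3, 0, 2, 1)/3.7417 = (0.8018, 0.0000, 0.5345, 0.2673).
r_{13} = e_1·c_3 = -2.9399.

r_{13} = -2.9399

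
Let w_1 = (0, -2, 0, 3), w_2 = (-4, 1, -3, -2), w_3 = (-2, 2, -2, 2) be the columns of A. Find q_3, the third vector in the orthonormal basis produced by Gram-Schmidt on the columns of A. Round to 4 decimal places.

w_1 = (0, -2, 0, 3); ‖w_1‖ = 3.6056, so q_1 = (0.0000, -0.5547, 0.0000, 0.8321).
q_1·w_2 = 0.0000·(-4) + (-0.5547)·1 + 0.0000·(-3) + 0.8321·(-2) = -2.2188.
u_2 = w_2 + 2.2188·q_1 = (-4.0000, -0.2308, -3.0000, -0.1538).
‖u_2‖ = 5.0077, so q_2 = (-0.7988, -0.0461, -0.5991, -0.0307).
q_1·w_3 = 0.0000·(-2) + (-0.5547)·2 + 0.0000·(-2) + 0.8321·2 = 0.5547; q_2·w_3 = (-0.7988)·(-2) + (-0.0461)·2 + (-0.5991)·(-2) + (-0.0307)·2 = 2.6421.
u_3 = w_3 − 0.5547·q_1 − 2.6421·q_2 = (0.1104, 2.4294, -0.4172, 1.6196).
‖u_3‖ = 2.9516, so q_3 = (0.0374, 0.8231, -0.1413, 0.5487).

q_3 = (0.0374, 0.8231, -0.1413, 0.5487)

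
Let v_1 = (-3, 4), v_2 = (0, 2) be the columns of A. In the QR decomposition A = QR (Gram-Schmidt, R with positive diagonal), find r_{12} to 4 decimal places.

r_{12} = 1.6000

q_1 = v_1/‖v_1‖ = (-3, 4)/5.0000 = (-0.6000, 0.8000).
r_{12} = q_1·v_2 = 1.6000.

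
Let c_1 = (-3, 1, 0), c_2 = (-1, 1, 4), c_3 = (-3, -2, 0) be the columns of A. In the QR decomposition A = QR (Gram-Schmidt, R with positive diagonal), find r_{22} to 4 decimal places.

r_{22} = 4.0497

c_1 = (-3, 1, 0); ‖c_1‖ = 3.1623, so q_1 = (-0.9487, 0.3162, 0.0000).
q_1·c_2 = (-0.9487)·(-1) + 0.3162·1 + 0.0000·4 = 1.2649.
u_2 = c_2 − 1.2649·q_1 = (0.2000, 0.6000, 4.0000).
r_{22} = ‖u_2‖ = 4.0497.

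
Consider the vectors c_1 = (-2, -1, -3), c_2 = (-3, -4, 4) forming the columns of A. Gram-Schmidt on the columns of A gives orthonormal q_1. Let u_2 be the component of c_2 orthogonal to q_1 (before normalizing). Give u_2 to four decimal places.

c_1 = (-2, -1, -3); ‖c_1‖ = 3.7417, so q_1 = (-0.5345, -0.2673, -0.8018).
q_1·c_2 = (-0.5345)·(-3) + (-0.2673)·(-4) + (-0.8018)·4 = -0.5345.
u_2 = c_2 + 0.5345·q_1 = (-3.2857, -4.1429, 3.5714).

u_2 = (-3.2857, -4.1429, 3.5714)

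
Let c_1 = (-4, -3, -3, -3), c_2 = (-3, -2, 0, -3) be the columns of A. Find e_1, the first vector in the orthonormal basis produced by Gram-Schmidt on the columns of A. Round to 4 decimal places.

e_1 = (-0.6100, -0.4575, -0.4575, -0.4575)

e_1 = c_1/‖c_1‖ = (-4, -3, -3, -3)/6.5574 = (-0.6100, -0.4575, -0.4575, -0.4575).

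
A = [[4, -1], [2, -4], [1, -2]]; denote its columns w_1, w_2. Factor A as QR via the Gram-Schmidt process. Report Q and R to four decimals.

w_1 = (4, 2, 1); ‖w_1‖ = 4.5826, so q_1 = (0.8729, 0.4364, 0.2182).
q_1·w_2 = 0.8729·(-1) + 0.4364·(-4) + 0.2182·(-2) = -3.0551.
u_2 = w_2 + 3.0551·q_1 = (1.6667, -2.6667, -1.3333).
‖u_2‖ = 3.4157, so q_2 = (0.4880, -0.7807, -0.3904).

Q = [[0.8729, 0.4880], [0.4364, -0.7807], [0.2182, -0.3904]], R = [[4.5826, -3.0551], [0.0000, 3.4157]]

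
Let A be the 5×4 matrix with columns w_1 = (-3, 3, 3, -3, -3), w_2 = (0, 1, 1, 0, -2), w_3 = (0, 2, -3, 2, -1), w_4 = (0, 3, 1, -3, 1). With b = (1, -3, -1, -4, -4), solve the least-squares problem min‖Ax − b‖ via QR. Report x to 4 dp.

x = (0.1044, 0.6537, -0.4689, -0.3531)

e_1 = w_1/‖w_1‖ = (-3, 3, 3, -3, -3)/6.7082 = (-0.4472, 0.4472, 0.4472, -0.4472, -0.4472).
r_{12} = e_1·w_2 = 1.7889.
u_2 = w_2 − 1.7889·e_1 = (0.8000, 0.2000, 0.2000, 0.8000, -1.2000).
‖u_2‖ = 1.6733, so e_2 = (0.4781, 0.1195, 0.1195, 0.4781, -0.7171).
r_{13} = e_1·w_3 = -0.8944; r_{23} = e_2·w_3 = 1.5538.
u_3 = w_3 + 0.8944·e_1 − 1.5538·e_2 = (-1.1429, 2.2143, -2.7857, 0.8571, -0.2857).
‖u_3‖ = 3.8452, so e_3 = (-0.2972, 0.5759, -0.7245, 0.2229, -0.0743).
r_{14} = e_1·w_4 = 2.6833; r_{24} = e_2·w_4 = -1.6733; r_{34} = e_3·w_4 = 0.2601.
u_4 = w_4 − 2.6833·e_1 + 1.6733·e_2 − 0.2601·e_3 = (2.0773, 1.8502, 0.1884, -1.0580, 1.0193).
‖u_4‖ = 3.1516, so e_4 = (0.6591, 0.5871, 0.0598, -0.3357, 0.3234).
Qᵀb = (1.3416, 0.9562, -1.8947, -1.1129).
Back-substitute: x_4 = -1.1129/3.1516 = -0.3531.
x_3 = (-1.8947 − 0.2601·(-0.3531))/3.8452 = -0.4689.
x_2 = (0.9562 − 1.5538·(-0.4689) + 1.6733·(-0.3531))/1.6733 = 0.6537.
x_1 = (1.3416 − 1.7889·0.6537 + 0.8944·(-0.4689) − 2.6833·(-0.3531))/6.7082 = 0.1044.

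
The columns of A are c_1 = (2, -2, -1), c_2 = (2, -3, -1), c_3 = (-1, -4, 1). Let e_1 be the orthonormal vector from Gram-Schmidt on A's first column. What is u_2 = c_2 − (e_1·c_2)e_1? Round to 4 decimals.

u_2 = (-0.4444, -0.5556, 0.2222)

e_1 = c_1/‖c_1‖ = (2, -2, -1)/3.0000 = (0.6667, -0.6667, -0.3333).
r_{12} = e_1·c_2 = 3.6667.
u_2 = c_2 − 3.6667·e_1 = (-0.4444, -0.5556, 0.2222).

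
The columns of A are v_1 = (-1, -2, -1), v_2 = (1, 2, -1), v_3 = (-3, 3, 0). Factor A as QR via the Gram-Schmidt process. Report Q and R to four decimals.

Q = [[-0.4082, 0.1826, -0.8944], [-0.8165, 0.3651, 0.4472], [-0.4082, -0.9129, 0.0000]], R = [[2.4495, -1.6330, -1.2247], [0.0000, 1.8257, 0.5477], [0.0000, 0.0000, 4.0249]]

q_1 = v_1/‖v_1‖ = (-1, -2, -1)/2.4495 = (-0.4082, -0.8165, -0.4082).
r_{12} = q_1·v_2 = -1.6330.
u_2 = v_2 + 1.6330·q_1 = (0.3333, 0.6667, -1.6667).
‖u_2‖ = 1.8257, so q_2 = (0.1826, 0.3651, -0.9129).
r_{13} = q_1·v_3 = -1.2247; r_{23} = q_2·v_3 = 0.5477.
u_3 = v_3 + 1.2247·q_1 − 0.5477·q_2 = (-3.6000, 1.8000, 0.0000).
‖u_3‖ = 4.0249, so q_3 = (-0.8944, 0.4472, 0.0000).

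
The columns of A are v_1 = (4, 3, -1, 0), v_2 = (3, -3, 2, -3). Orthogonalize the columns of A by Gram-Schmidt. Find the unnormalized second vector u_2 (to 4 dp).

v_1 = (4, 3, -1, 0); ‖v_1‖ = 5.0990, so e_1 = (0.7845, 0.5883, -0.1961, 0.0000).
e_1·v_2 = 0.7845·3 + 0.5883·(-3) + (-0.1961)·2 + 0.0000·(-3) = 0.1961.
u_2 = v_2 − 0.1961·e_1 = (2.8462, -3.1154, 2.0385, -3.0000).

u_2 = (2.8462, -3.1154, 2.0385, -3.0000)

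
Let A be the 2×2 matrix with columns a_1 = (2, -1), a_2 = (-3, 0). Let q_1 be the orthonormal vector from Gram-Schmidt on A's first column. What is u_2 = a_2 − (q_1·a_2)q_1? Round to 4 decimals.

q_1 = a_1/‖a_1‖ = (2, -1)/2.2361 = (0.8944, -0.4472).
r_{12} = q_1·a_2 = -2.6833.
u_2 = a_2 + 2.6833·q_1 = (-0.6000, -1.2000).

u_2 = (-0.6000, -1.2000)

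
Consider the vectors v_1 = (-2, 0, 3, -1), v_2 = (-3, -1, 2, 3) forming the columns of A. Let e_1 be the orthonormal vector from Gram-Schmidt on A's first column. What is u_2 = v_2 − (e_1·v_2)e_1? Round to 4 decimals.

v_1 = (-2, 0, 3, -1); ‖v_1‖ = 3.7417, so e_1 = (-0.5345, 0.0000, 0.8018, -0.2673).
e_1·v_2 = (-0.5345)·(-3) + 0.0000·(-1) + 0.8018·2 + (-0.2673)·3 = 2.4054.
u_2 = v_2 − 2.4054·e_1 = (-1.7143, -1.0000, 0.0714, 3.6429).

u_2 = (-1.7143, -1.0000, 0.0714, 3.6429)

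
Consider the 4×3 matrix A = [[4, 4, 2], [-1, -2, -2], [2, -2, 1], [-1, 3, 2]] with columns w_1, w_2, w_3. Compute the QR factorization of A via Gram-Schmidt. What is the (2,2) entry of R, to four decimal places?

r_{22} = 5.2440

w_1 = (4, -1, 2, -1); ‖w_1‖ = 4.6904, so e_1 = (0.8528, -0.2132, 0.4264, -0.2132).
e_1·w_2 = 0.8528·4 + (-0.2132)·(-2) + 0.4264·(-2) + (-0.2132)·3 = 2.3452.
u_2 = w_2 − 2.3452·e_1 = (2.0000, -1.5000, -3.0000, 3.5000).
r_{22} = ‖u_2‖ = 5.2440.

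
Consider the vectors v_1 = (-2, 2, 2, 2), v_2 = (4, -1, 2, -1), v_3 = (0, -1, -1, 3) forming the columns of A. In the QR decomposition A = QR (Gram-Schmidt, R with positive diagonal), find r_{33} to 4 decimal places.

v_1 = (-2, 2, 2, 2); ‖v_1‖ = 4.0000, so e_1 = (-0.5000, 0.5000, 0.5000, 0.5000).
e_1·v_2 = (-0.5000)·4 + 0.5000·(-1) + 0.5000·2 + 0.5000·(-1) = -2.0000.
u_2 = v_2 + 2.0000·e_1 = (3.0000, 0.0000, 3.0000, 0.0000).
‖u_2‖ = 4.2426, so e_2 = (0.7071, 0.0000, 0.7071, 0.0000).
e_1·v_3 = (-0.5000)·0 + 0.5000·(-1) + 0.5000·(-1) + 0.5000·3 = 0.5000; e_2·v_3 = 0.7071·0 + 0.0000·(-1) + 0.7071·(-1) + 0.0000·3 = -0.7071.
u_3 = v_3 − 0.5000·e_1 + 0.7071·e_2 = (0.7500, -1.2500, -0.7500, 2.7500).
r_{33} = ‖u_3‖ = 3.2016.

r_{33} = 3.2016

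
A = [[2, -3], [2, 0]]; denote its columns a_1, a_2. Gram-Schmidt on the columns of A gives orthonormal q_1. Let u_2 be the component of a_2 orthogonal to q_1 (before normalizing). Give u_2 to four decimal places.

u_2 = (-1.5000, 1.5000)

a_1 = (2, 2); ‖a_1‖ = 2.8284, so q_1 = (0.7071, 0.7071).
q_1·a_2 = 0.7071·(-3) + 0.7071·0 = -2.1213.
u_2 = a_2 + 2.1213·q_1 = (-1.5000, 1.5000).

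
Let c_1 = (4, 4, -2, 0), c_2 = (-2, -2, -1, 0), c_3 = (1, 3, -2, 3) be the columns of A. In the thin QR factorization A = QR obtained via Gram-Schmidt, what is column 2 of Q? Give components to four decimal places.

c_1 = (4, 4, -2, 0); ‖c_1‖ = 6.0000, so q_1 = (0.6667, 0.6667, -0.3333, 0.0000).
q_1·c_2 = 0.6667·(-2) + 0.6667·(-2) + (-0.3333)·(-1) + 0.0000·0 = -2.3333.
u_2 = c_2 + 2.3333·q_1 = (-0.4444, -0.4444, -1.7778, 0.0000).
‖u_2‖ = 1.8856, so q_2 = (-0.2357, -0.2357, -0.9428, 0.0000).

q_2 = (-0.2357, -0.2357, -0.9428, 0.0000)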